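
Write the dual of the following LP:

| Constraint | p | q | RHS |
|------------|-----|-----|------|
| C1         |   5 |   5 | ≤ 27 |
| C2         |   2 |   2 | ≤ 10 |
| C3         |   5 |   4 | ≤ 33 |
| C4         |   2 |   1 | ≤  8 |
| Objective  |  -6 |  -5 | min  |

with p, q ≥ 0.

Primal min cᵀx s.t. Ax ≤ b, x ≥ 0  →  Dual max −bᵀy s.t. Aᵀy ≥ −c, y ≥ 0.

Maximize: z = -27y1 - 10y2 - 33y3 - 8y4

Subject to:
  5y1 + 2y2 + 5y3 + 2y4 ≥ 6
  5y1 + 2y2 + 4y3 + y4 ≥ 5
  y1, y2, y3, y4 ≥ 0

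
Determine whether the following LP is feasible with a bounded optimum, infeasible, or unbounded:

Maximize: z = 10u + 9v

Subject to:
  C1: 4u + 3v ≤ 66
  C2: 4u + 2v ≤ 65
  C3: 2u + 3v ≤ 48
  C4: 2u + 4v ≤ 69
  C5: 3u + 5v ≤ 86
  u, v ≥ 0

Feasible with a bounded optimal solution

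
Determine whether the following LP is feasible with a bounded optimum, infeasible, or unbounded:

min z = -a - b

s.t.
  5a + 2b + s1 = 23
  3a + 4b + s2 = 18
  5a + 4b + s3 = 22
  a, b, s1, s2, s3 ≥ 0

Feasible with a bounded optimal solution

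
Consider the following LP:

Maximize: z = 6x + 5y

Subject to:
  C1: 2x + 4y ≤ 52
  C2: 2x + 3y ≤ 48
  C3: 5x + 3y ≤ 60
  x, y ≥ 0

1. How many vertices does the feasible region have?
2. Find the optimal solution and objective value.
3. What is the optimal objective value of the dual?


1. 4
2. x = 6, y = 10, z = 86
3. 86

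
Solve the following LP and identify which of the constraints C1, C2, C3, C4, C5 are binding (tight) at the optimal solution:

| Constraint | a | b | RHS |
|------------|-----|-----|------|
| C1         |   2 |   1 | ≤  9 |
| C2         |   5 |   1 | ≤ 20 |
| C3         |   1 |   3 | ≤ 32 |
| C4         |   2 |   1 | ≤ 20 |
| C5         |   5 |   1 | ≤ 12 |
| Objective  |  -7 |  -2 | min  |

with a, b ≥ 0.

At a = 1, b = 7, compute slack b - a·x for each constraint:
  C1: 9 − 9 = 0  (binding)
  C2: 20 − 12 = 8  (slack)
  C3: 32 − 22 = 10  (slack)
  C4: 20 − 9 = 11  (slack)
  C5: 12 − 12 = 0  (binding)

Optimal: a = 1, b = 7
Binding: C1, C5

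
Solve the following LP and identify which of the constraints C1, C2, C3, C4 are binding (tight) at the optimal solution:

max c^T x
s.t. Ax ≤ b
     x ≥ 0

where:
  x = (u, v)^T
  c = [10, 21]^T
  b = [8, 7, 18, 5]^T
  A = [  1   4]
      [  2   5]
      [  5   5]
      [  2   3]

At u = 1, v = 1, compute slack b - a·x for each constraint:
  C1: 8 − 5 = 3  (slack)
  C2: 7 − 7 = 0  (binding)
  C3: 18 − 10 = 8  (slack)
  C4: 5 − 5 = 0  (binding)

Optimal: u = 1, v = 1
Binding: C2, C4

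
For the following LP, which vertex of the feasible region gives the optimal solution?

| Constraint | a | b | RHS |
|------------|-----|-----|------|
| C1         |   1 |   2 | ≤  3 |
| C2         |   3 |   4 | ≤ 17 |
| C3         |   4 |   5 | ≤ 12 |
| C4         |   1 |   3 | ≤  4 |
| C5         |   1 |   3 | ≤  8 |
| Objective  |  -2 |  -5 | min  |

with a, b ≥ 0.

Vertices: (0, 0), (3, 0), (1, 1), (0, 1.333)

Evaluate the objective at each vertex of the feasible region:
  z(0, 0) = 0
  z(3, 0) = -6
  z(1, 1) = -7  ←
  z(0, 1.333) = -6.667
The minimum is at a = 1, b = 1.

(1, 1)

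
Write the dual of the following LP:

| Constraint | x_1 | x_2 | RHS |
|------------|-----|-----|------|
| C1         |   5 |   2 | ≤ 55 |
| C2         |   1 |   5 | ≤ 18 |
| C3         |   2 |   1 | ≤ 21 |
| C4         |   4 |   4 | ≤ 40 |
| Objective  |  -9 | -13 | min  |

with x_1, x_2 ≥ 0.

Primal min cᵀx s.t. Ax ≤ b, x ≥ 0  →  Dual max −bᵀy s.t. Aᵀy ≥ −c, y ≥ 0.

Maximize: z = -55y1 - 18y2 - 21y3 - 40y4

Subject to:
  5y1 + y2 + 2y3 + 4y4 ≥ 9
  2y1 + 5y2 + y3 + 4y4 ≥ 13
  y1, y2, y3, y4 ≥ 0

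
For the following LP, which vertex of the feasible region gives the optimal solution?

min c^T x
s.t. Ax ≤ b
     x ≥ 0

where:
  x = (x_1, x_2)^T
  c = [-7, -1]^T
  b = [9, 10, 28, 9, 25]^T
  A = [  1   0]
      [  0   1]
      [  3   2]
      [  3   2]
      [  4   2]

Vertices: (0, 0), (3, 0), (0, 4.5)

Evaluate the objective at each vertex of the feasible region:
  z(0, 0) = 0
  z(3, 0) = -21  ←
  z(0, 4.5) = -4.5
The minimum is at x_1 = 3, x_2 = 0.

(3, 0)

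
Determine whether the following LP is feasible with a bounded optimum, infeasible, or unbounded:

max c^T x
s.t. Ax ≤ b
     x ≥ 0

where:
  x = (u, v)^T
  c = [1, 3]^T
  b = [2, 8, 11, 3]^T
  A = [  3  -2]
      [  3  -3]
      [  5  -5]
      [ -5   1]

Unbounded (objective can increase without bound)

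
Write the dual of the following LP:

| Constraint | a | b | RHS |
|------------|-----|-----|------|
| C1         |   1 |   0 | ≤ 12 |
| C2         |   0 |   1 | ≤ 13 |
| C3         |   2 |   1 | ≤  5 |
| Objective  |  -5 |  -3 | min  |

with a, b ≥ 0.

Primal min cᵀx s.t. Ax ≤ b, x ≥ 0  →  Dual max −bᵀy s.t. Aᵀy ≥ −c, y ≥ 0.

Maximize: z = -12y1 - 13y2 - 5y3

Subject to:
  y1 + 2y3 ≥ 5
  y2 + y3 ≥ 3
  y1, y2, y3 ≥ 0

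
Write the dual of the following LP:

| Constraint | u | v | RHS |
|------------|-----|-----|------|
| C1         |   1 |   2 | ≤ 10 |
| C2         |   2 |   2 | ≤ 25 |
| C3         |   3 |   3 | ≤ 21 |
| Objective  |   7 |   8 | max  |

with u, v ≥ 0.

Primal max cᵀx s.t. Ax ≤ b, x ≥ 0  →  Dual min bᵀy s.t. Aᵀy ≥ c, y ≥ 0.

Minimize: z = 10y1 + 25y2 + 21y3

Subject to:
  y1 + 2y2 + 3y3 ≥ 7
  2y1 + 2y2 + 3y3 ≥ 8
  y1, y2, y3 ≥ 0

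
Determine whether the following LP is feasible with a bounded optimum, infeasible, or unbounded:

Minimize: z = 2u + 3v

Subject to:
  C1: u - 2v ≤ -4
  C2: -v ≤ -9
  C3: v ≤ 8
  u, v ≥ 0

Infeasible (no feasible solution exists)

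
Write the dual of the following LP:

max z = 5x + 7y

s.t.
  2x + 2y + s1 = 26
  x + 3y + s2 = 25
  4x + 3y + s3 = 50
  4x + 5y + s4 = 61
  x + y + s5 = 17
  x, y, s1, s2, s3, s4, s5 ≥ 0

Primal max cᵀx s.t. Ax ≤ b, x ≥ 0  →  Dual min bᵀy s.t. Aᵀy ≥ c, y ≥ 0.

Minimize: z = 26y1 + 25y2 + 50y3 + 61y4 + 17y5

Subject to:
  2y1 + y2 + 4y3 + 4y4 + y5 ≥ 5
  2y1 + 3y2 + 3y3 + 5y4 + y5 ≥ 7
  y1, y2, y3, y4, y5 ≥ 0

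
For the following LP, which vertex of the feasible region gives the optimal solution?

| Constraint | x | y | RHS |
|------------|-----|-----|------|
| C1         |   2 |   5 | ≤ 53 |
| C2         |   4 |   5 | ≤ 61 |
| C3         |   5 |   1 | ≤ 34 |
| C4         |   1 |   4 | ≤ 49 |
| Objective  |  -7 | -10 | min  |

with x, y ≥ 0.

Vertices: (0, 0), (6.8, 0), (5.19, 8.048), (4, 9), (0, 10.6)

Evaluate the objective at each vertex of the feasible region:
  z(0, 0) = 0
  z(6.8, 0) = -47.6
  z(5.19, 8.048) = -116.8
  z(4, 9) = -118  ←
  z(0, 10.6) = -106
The minimum is at x = 4, y = 9.

(4, 9)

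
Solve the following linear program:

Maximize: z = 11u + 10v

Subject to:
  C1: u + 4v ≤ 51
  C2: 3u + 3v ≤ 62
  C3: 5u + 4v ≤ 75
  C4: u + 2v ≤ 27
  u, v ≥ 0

Evaluate the objective at each vertex of the feasible region:
  z(0, 0) = 0
  z(15, 0) = 165
  z(7, 10) = 177  ←
  z(3, 12) = 153
  z(0, 12.75) = 127.5
The maximum is at u = 7, v = 10.

u = 7, v = 10, z = 177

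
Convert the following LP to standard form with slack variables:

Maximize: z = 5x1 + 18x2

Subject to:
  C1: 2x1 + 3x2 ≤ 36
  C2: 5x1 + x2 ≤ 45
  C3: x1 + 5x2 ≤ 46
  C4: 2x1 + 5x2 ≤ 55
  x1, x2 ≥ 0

max z = 5x1 + 18x2

s.t.
  2x1 + 3x2 + s1 = 36
  5x1 + x2 + s2 = 45
  x1 + 5x2 + s3 = 46
  2x1 + 5x2 + s4 = 55
  x1, x2, s1, s2, s3, s4 ≥ 0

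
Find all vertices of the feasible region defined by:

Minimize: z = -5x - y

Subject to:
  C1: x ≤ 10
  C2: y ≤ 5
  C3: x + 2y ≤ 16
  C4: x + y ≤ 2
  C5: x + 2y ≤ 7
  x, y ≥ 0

(0, 0), (2, 0), (0, 2)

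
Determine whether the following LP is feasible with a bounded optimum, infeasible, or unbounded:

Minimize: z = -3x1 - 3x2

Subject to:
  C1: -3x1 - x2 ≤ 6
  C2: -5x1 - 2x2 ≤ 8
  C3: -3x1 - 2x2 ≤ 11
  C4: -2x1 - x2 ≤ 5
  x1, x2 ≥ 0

Unbounded (objective can decrease without bound)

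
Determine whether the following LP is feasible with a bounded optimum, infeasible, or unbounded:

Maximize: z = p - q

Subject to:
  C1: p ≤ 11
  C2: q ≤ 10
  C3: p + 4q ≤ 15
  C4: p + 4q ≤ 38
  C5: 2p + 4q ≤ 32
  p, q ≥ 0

Feasible with a bounded optimal solution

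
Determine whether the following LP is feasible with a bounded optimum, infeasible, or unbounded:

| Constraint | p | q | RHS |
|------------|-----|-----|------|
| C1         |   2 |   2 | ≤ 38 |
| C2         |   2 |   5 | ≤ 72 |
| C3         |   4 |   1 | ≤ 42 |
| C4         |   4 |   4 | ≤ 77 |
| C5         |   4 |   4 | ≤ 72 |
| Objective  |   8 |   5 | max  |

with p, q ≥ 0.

Feasible with a bounded optimal solution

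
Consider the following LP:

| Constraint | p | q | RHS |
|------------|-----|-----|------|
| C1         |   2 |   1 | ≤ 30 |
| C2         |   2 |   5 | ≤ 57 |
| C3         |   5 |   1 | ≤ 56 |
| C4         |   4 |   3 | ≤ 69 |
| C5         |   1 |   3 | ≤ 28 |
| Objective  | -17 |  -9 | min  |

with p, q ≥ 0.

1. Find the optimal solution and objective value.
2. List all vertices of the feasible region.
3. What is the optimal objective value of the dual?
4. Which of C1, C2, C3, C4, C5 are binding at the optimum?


1. p = 10, q = 6, z = -224
2. (0, 0), (11.2, 0), (10, 6), (0, 9.333)
3. -224
4. C3, C5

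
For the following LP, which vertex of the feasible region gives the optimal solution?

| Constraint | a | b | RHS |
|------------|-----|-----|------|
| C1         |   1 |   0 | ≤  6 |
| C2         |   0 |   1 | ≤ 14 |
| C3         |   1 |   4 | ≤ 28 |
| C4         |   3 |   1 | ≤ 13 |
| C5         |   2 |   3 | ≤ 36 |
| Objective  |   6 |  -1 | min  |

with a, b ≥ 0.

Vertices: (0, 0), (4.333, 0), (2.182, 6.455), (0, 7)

Evaluate the objective at each vertex of the feasible region:
  z(0, 0) = 0
  z(4.333, 0) = 26
  z(2.182, 6.455) = 6.636
  z(0, 7) = -7  ←
The minimum is at a = 0, b = 7.

(0, 7)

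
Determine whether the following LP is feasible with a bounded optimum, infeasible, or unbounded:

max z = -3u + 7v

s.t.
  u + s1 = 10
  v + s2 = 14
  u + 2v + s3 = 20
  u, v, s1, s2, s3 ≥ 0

Feasible with a bounded optimal solution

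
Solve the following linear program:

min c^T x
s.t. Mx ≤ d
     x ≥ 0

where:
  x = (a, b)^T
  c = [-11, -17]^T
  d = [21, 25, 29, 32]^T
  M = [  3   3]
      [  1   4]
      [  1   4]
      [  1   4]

Evaluate the objective at each vertex of the feasible region:
  z(0, 0) = 0
  z(7, 0) = -77
  z(1, 6) = -113  ←
  z(0, 6.25) = -106.2
The minimum is at a = 1, b = 6.

a = 1, b = 6, z = -113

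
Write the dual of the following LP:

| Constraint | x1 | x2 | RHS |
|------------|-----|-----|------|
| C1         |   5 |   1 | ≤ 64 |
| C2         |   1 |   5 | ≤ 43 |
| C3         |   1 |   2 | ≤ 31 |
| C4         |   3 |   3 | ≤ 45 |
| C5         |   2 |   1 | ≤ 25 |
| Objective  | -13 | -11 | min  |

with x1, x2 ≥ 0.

Primal min cᵀx s.t. Ax ≤ b, x ≥ 0  →  Dual max −bᵀy s.t. Aᵀy ≥ −c, y ≥ 0.

Maximize: z = -64y1 - 43y2 - 31y3 - 45y4 - 25y5

Subject to:
  5y1 + y2 + y3 + 3y4 + 2y5 ≥ 13
  y1 + 5y2 + 2y3 + 3y4 + y5 ≥ 11
  y1, y2, y3, y4, y5 ≥ 0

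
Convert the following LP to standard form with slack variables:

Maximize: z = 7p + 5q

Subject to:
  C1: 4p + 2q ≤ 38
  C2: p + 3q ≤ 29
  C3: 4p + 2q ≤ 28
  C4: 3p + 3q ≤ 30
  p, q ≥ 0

max z = 7p + 5q

s.t.
  4p + 2q + s1 = 38
  p + 3q + s2 = 29
  4p + 2q + s3 = 28
  3p + 3q + s4 = 30
  p, q, s1, s2, s3, s4 ≥ 0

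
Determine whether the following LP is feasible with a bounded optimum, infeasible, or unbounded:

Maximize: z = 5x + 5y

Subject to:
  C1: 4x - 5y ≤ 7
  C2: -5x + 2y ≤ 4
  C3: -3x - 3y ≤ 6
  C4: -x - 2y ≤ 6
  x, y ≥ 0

Unbounded (objective can increase without bound)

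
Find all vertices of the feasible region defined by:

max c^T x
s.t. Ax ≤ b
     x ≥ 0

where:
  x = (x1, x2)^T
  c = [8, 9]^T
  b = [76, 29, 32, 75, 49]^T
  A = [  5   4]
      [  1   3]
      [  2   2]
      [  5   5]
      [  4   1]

(0, 0), (12.25, 0), (11.33, 3.667), (8, 7), (0, 9.667)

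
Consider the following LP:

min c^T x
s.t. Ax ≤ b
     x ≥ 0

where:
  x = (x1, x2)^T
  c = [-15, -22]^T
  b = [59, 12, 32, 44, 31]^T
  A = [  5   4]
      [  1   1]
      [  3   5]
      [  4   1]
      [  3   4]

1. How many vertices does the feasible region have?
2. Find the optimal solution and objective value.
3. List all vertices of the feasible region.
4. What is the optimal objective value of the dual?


1. 4
2. x1 = 9, x2 = 1, z = -157
3. (0, 0), (10.33, 0), (9, 1), (0, 6.4)
4. -157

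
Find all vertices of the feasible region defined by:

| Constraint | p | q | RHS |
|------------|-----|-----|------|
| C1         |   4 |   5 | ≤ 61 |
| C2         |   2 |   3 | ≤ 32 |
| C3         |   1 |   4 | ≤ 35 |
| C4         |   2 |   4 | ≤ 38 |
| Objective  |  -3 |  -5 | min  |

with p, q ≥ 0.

(0, 0), (15.25, 0), (11.5, 3), (7, 6), (3, 8), (0, 8.75)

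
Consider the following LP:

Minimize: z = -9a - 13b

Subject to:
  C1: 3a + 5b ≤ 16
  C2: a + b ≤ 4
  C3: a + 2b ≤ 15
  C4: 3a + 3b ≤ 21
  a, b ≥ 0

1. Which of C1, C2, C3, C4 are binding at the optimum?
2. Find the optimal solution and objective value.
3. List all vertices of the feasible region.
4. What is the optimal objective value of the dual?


1. C1, C2
2. a = 2, b = 2, z = -44
3. (0, 0), (4, 0), (2, 2), (0, 3.2)
4. -44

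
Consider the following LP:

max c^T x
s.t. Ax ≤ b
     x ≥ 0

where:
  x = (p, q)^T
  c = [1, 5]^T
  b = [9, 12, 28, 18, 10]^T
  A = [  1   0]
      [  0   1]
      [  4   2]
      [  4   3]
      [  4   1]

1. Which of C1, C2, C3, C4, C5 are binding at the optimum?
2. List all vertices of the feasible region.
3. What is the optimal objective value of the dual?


1. C4
2. (0, 0), (2.5, 0), (1.5, 4), (0, 6)
3. 30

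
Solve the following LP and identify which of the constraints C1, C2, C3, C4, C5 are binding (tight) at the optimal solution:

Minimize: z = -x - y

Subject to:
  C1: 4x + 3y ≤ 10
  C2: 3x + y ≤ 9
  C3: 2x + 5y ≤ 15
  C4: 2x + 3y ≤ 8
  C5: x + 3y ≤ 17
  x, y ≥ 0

At x = 1, y = 2, compute slack b - a·x for each constraint:
  C1: 10 − 10 = 0  (binding)
  C2: 9 − 5 = 4  (slack)
  C3: 15 − 12 = 3  (slack)
  C4: 8 − 8 = 0  (binding)
  C5: 17 − 7 = 10  (slack)

Optimal: x = 1, y = 2
Binding: C1, C4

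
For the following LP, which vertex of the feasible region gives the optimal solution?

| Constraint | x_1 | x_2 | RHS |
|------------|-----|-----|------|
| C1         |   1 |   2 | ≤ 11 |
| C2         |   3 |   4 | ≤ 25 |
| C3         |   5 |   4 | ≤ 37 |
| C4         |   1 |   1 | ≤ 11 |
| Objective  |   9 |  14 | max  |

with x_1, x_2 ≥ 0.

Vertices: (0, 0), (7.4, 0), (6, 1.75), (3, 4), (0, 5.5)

Evaluate the objective at each vertex of the feasible region:
  z(0, 0) = 0
  z(7.4, 0) = 66.6
  z(6, 1.75) = 78.5
  z(3, 4) = 83  ←
  z(0, 5.5) = 77
The maximum is at x_1 = 3, x_2 = 4.

(3, 4)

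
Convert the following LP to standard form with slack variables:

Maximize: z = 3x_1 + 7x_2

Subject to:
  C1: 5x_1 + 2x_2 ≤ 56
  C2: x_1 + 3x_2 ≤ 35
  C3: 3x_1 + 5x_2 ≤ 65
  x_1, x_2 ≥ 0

max z = 3x_1 + 7x_2

s.t.
  5x_1 + 2x_2 + s1 = 56
  x_1 + 3x_2 + s2 = 35
  3x_1 + 5x_2 + s3 = 65
  x_1, x_2, s1, s2, s3 ≥ 0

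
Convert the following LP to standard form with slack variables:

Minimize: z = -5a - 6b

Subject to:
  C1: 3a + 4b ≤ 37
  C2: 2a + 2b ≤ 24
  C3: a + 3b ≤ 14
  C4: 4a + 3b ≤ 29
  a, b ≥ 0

min z = -5a - 6b

s.t.
  3a + 4b + s1 = 37
  2a + 2b + s2 = 24
  a + 3b + s3 = 14
  4a + 3b + s4 = 29
  a, b, s1, s2, s3, s4 ≥ 0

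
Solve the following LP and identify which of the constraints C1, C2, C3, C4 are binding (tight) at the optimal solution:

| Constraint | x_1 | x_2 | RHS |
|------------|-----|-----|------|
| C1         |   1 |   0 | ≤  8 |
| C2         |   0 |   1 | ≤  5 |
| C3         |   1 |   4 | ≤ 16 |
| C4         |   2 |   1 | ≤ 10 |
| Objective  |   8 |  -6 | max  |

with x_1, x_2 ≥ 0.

At x_1 = 5, x_2 = 0, compute slack b - a·x for each constraint:
  C1: 8 − 5 = 3  (slack)
  C2: 5 − 0 = 5  (slack)
  C3: 16 − 5 = 11  (slack)
  C4: 10 − 10 = 0  (binding)

Optimal: x_1 = 5, x_2 = 0
Binding: C4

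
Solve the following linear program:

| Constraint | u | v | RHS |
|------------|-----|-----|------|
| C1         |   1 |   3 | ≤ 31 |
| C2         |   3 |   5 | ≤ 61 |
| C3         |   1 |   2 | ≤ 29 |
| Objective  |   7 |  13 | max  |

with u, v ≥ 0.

Evaluate the objective at each vertex of the feasible region:
  z(0, 0) = 0
  z(20.33, 0) = 142.3
  z(7, 8) = 153  ←
  z(0, 10.33) = 134.3
The maximum is at u = 7, v = 8.

u = 7, v = 8, z = 153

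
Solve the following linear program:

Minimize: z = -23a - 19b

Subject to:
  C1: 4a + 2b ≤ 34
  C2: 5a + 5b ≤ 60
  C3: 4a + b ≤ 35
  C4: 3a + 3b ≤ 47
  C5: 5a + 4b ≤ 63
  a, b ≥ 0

Evaluate the objective at each vertex of the feasible region:
  z(0, 0) = 0
  z(8.5, 0) = -195.5
  z(5, 7) = -248  ←
  z(0, 12) = -228
The minimum is at a = 5, b = 7.

a = 5, b = 7, z = -248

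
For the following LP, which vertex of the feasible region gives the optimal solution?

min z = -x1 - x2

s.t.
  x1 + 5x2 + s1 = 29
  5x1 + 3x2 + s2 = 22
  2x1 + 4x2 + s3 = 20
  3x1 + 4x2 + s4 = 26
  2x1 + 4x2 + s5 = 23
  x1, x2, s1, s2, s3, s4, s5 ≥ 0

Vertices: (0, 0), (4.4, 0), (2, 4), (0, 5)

Evaluate the objective at each vertex of the feasible region:
  z(0, 0) = 0
  z(4.4, 0) = -4.4
  z(2, 4) = -6  ←
  z(0, 5) = -5
The minimum is at x1 = 2, x2 = 4.

(2, 4)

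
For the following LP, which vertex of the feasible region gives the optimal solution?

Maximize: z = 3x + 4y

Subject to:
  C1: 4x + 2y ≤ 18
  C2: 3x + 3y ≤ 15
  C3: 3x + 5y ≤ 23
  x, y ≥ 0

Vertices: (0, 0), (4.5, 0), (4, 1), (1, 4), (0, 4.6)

Evaluate the objective at each vertex of the feasible region:
  z(0, 0) = 0
  z(4.5, 0) = 13.5
  z(4, 1) = 16
  z(1, 4) = 19  ←
  z(0, 4.6) = 18.4
The maximum is at x = 1, y = 4.

(1, 4)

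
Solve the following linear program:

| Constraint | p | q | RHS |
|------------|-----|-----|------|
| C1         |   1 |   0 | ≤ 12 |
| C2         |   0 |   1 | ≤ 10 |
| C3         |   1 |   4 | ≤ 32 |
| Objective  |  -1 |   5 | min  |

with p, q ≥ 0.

Evaluate the objective at each vertex of the feasible region:
  z(0, 0) = 0
  z(12, 0) = -12  ←
  z(12, 5) = 13
  z(0, 8) = 40
The minimum is at p = 12, q = 0.

p = 12, q = 0, z = -12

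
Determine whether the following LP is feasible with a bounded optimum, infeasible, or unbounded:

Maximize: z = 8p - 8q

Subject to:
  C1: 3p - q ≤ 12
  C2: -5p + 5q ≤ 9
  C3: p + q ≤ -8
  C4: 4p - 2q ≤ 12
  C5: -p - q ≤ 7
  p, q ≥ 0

Infeasible (no feasible solution exists)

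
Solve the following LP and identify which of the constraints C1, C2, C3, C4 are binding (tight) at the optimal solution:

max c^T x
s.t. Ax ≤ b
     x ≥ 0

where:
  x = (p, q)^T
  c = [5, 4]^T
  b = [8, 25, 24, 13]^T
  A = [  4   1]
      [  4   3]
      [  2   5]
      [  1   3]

At p = 1, q = 4, compute slack b - a·x for each constraint:
  C1: 8 − 8 = 0  (binding)
  C2: 25 − 16 = 9  (slack)
  C3: 24 − 22 = 2  (slack)
  C4: 13 − 13 = 0  (binding)

Optimal: p = 1, q = 4
Binding: C1, C4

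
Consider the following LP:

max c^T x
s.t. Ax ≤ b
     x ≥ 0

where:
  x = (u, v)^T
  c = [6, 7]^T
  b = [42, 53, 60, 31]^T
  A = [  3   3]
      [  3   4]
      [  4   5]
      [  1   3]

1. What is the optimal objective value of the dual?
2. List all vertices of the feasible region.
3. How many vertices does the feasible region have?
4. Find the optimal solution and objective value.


1. 88
2. (0, 0), (14, 0), (10, 4), (3.571, 9.143), (0, 10.33)
3. 5
4. u = 10, v = 4, z = 88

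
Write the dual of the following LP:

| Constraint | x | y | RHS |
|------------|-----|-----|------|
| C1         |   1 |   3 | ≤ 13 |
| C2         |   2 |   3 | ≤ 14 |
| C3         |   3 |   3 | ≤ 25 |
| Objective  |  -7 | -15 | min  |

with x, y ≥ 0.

Primal min cᵀx s.t. Ax ≤ b, x ≥ 0  →  Dual max −bᵀy s.t. Aᵀy ≥ −c, y ≥ 0.

Maximize: z = -13y1 - 14y2 - 25y3

Subject to:
  y1 + 2y2 + 3y3 ≥ 7
  3y1 + 3y2 + 3y3 ≥ 15
  y1, y2, y3 ≥ 0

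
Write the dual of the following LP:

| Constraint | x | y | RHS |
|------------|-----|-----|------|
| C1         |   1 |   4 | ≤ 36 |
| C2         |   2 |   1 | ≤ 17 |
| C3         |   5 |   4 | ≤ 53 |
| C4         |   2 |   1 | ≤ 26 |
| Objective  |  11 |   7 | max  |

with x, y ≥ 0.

Primal max cᵀx s.t. Ax ≤ b, x ≥ 0  →  Dual min bᵀy s.t. Aᵀy ≥ c, y ≥ 0.

Minimize: z = 36y1 + 17y2 + 53y3 + 26y4

Subject to:
  y1 + 2y2 + 5y3 + 2y4 ≥ 11
  4y1 + y2 + 4y3 + y4 ≥ 7
  y1, y2, y3, y4 ≥ 0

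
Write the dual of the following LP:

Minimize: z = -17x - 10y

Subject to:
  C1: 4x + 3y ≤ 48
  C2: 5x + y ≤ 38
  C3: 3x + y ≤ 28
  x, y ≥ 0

Primal min cᵀx s.t. Ax ≤ b, x ≥ 0  →  Dual max −bᵀy s.t. Aᵀy ≥ −c, y ≥ 0.

Maximize: z = -48y1 - 38y2 - 28y3

Subject to:
  4y1 + 5y2 + 3y3 ≥ 17
  3y1 + y2 + y3 ≥ 10
  y1, y2, y3 ≥ 0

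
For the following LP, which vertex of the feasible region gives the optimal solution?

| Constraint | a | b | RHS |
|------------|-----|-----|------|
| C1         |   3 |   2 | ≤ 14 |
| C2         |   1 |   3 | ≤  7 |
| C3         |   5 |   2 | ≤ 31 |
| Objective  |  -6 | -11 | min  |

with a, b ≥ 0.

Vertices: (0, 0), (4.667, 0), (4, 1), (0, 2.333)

Evaluate the objective at each vertex of the feasible region:
  z(0, 0) = 0
  z(4.667, 0) = -28
  z(4, 1) = -35  ←
  z(0, 2.333) = -25.67
The minimum is at a = 4, b = 1.

(4, 1)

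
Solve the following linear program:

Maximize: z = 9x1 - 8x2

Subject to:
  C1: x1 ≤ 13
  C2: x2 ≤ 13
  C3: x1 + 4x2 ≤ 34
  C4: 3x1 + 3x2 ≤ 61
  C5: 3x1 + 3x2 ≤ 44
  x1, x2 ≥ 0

Evaluate the objective at each vertex of the feasible region:
  z(0, 0) = 0
  z(13, 0) = 117  ←
  z(13, 1.667) = 103.7
  z(8.222, 6.444) = 22.44
  z(0, 8.5) = -68
The maximum is at x1 = 13, x2 = 0.

x1 = 13, x2 = 0, z = 117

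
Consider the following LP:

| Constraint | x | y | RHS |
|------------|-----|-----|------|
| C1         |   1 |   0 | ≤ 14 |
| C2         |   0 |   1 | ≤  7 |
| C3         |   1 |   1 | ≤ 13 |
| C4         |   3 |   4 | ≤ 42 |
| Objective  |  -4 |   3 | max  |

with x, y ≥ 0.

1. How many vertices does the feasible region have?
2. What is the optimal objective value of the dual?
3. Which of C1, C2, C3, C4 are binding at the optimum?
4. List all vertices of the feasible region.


1. 5
2. 21
3. C2
4. (0, 0), (13, 0), (10, 3), (4.667, 7), (0, 7)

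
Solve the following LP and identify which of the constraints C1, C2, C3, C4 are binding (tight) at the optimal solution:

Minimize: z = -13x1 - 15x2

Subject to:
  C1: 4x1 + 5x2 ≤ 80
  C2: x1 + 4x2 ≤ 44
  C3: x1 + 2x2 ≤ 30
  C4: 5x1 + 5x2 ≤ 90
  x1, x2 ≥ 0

At x1 = 10, x2 = 8, compute slack b - a·x for each constraint:
  C1: 80 − 80 = 0  (binding)
  C2: 44 − 42 = 2  (slack)
  C3: 30 − 26 = 4  (slack)
  C4: 90 − 90 = 0  (binding)

Optimal: x1 = 10, x2 = 8
Binding: C1, C4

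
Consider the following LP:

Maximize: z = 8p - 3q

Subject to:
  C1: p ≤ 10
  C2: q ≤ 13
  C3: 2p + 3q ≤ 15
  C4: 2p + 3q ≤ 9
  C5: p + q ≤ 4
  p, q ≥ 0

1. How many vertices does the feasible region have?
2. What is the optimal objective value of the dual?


1. 4
2. 32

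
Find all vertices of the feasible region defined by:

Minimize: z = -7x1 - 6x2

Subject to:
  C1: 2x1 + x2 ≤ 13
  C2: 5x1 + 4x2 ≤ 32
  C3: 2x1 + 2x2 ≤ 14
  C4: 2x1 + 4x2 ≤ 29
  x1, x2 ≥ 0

(0, 0), (6.4, 0), (4, 3), (0, 7)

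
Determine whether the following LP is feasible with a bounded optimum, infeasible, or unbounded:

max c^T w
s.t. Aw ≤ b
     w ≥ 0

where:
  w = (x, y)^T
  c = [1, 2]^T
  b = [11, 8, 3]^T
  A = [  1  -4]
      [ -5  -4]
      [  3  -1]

Unbounded (objective can increase without bound)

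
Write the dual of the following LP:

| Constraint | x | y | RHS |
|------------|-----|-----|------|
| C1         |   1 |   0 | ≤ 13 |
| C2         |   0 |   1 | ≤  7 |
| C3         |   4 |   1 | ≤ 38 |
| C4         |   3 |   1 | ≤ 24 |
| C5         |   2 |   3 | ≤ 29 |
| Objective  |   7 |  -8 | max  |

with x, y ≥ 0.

Primal max cᵀx s.t. Ax ≤ b, x ≥ 0  →  Dual min bᵀy s.t. Aᵀy ≥ c, y ≥ 0.

Minimize: z = 13y1 + 7y2 + 38y3 + 24y4 + 29y5

Subject to:
  y1 + 4y3 + 3y4 + 2y5 ≥ 7
  y2 + y3 + y4 + 3y5 ≥ -8
  y1, y2, y3, y4, y5 ≥ 0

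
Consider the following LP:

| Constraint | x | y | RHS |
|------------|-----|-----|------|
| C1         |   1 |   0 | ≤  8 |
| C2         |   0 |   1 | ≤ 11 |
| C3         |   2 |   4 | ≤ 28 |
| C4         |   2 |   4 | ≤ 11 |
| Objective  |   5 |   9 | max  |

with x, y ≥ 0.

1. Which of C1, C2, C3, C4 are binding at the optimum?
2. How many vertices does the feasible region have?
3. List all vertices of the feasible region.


1. C4
2. 3
3. (0, 0), (5.5, 0), (0, 2.75)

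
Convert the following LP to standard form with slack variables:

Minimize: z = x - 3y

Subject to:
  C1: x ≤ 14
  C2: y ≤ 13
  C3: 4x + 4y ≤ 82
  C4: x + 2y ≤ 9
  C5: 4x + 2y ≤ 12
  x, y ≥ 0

min z = x - 3y

s.t.
  x + s1 = 14
  y + s2 = 13
  4x + 4y + s3 = 82
  x + 2y + s4 = 9
  4x + 2y + s5 = 12
  x, y, s1, s2, s3, s4, s5 ≥ 0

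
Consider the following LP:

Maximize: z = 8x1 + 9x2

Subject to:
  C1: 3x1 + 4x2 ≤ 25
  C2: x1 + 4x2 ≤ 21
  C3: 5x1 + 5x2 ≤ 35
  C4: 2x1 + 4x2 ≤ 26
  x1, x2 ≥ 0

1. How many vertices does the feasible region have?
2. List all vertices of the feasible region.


1. 5
2. (0, 0), (7, 0), (3, 4), (2, 4.75), (0, 5.25)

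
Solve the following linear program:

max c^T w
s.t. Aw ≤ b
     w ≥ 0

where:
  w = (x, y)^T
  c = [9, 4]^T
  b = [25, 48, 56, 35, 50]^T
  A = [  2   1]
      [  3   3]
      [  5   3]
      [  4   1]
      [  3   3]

Evaluate the objective at each vertex of the feasible region:
  z(0, 0) = 0
  z(8.75, 0) = 78.75
  z(7, 7) = 91  ←
  z(4, 12) = 84
  z(0, 16) = 64
The maximum is at x = 7, y = 7.

x = 7, y = 7, z = 91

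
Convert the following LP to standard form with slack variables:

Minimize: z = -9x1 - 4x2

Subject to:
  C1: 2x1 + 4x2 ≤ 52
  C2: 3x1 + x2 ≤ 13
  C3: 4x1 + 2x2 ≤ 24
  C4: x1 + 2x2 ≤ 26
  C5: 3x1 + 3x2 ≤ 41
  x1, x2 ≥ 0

min z = -9x1 - 4x2

s.t.
  2x1 + 4x2 + s1 = 52
  3x1 + x2 + s2 = 13
  4x1 + 2x2 + s3 = 24
  x1 + 2x2 + s4 = 26
  3x1 + 3x2 + s5 = 41
  x1, x2, s1, s2, s3, s4, s5 ≥ 0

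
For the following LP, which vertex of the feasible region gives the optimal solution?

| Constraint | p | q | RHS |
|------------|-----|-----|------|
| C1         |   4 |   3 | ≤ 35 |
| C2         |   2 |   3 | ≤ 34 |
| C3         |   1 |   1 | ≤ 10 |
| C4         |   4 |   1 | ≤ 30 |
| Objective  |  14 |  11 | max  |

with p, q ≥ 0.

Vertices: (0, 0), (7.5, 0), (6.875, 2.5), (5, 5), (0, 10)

Evaluate the objective at each vertex of the feasible region:
  z(0, 0) = 0
  z(7.5, 0) = 105
  z(6.875, 2.5) = 123.8
  z(5, 5) = 125  ←
  z(0, 10) = 110
The maximum is at p = 5, q = 5.

(5, 5)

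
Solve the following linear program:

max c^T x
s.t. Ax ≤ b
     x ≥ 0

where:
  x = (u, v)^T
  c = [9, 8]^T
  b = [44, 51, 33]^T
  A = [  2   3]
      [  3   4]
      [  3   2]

Evaluate the objective at each vertex of the feasible region:
  z(0, 0) = 0
  z(11, 0) = 99
  z(5, 9) = 117  ←
  z(0, 12.75) = 102
The maximum is at u = 5, v = 9.

u = 5, v = 9, z = 117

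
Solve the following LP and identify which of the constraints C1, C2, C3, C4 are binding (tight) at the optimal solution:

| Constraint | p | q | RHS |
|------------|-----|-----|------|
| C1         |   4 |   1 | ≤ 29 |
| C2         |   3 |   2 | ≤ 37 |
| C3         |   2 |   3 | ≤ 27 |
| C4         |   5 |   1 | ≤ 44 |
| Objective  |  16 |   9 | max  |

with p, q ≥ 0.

At p = 6, q = 5, compute slack b - a·x for each constraint:
  C1: 29 − 29 = 0  (binding)
  C2: 37 − 28 = 9  (slack)
  C3: 27 − 27 = 0  (binding)
  C4: 44 − 35 = 9  (slack)

Optimal: p = 6, q = 5
Binding: C1, C3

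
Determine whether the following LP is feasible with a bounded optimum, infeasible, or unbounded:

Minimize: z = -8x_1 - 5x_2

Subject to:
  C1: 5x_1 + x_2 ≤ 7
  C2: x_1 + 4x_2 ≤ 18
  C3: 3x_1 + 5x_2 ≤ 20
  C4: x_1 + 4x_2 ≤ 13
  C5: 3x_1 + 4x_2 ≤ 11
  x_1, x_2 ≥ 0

Feasible with a bounded optimal solution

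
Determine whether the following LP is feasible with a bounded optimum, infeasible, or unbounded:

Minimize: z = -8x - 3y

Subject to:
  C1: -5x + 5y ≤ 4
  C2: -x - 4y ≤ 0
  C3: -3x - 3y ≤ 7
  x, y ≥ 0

Unbounded (objective can decrease without bound)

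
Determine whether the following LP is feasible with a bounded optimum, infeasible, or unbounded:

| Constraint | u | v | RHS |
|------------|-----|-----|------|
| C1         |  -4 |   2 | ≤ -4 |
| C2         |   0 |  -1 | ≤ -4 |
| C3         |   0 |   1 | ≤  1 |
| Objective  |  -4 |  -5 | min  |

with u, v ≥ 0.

Infeasible (no feasible solution exists)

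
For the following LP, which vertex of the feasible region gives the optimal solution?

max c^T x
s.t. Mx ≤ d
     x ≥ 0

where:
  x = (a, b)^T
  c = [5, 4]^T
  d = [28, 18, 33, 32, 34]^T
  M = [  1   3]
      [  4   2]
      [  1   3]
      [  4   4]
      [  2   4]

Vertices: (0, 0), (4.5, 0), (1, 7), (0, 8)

Evaluate the objective at each vertex of the feasible region:
  z(0, 0) = 0
  z(4.5, 0) = 22.5
  z(1, 7) = 33  ←
  z(0, 8) = 32
The maximum is at a = 1, b = 7.

(1, 7)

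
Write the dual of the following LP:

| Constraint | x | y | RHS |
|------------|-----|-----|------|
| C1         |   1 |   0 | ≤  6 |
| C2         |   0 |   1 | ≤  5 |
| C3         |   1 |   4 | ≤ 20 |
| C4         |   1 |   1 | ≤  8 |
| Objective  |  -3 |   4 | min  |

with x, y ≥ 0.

Primal min cᵀx s.t. Ax ≤ b, x ≥ 0  →  Dual max −bᵀy s.t. Aᵀy ≥ −c, y ≥ 0.

Maximize: z = -6y1 - 5y2 - 20y3 - 8y4

Subject to:
  y1 + y3 + y4 ≥ 3
  y2 + 4y3 + y4 ≥ -4
  y1, y2, y3, y4 ≥ 0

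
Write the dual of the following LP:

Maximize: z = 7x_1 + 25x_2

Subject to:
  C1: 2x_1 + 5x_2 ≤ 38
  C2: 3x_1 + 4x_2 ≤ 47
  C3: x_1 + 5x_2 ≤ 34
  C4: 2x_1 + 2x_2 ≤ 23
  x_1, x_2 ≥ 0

Primal max cᵀx s.t. Ax ≤ b, x ≥ 0  →  Dual min bᵀy s.t. Aᵀy ≥ c, y ≥ 0.

Minimize: z = 38y1 + 47y2 + 34y3 + 23y4

Subject to:
  2y1 + 3y2 + y3 + 2y4 ≥ 7
  5y1 + 4y2 + 5y3 + 2y4 ≥ 25
  y1, y2, y3, y4 ≥ 0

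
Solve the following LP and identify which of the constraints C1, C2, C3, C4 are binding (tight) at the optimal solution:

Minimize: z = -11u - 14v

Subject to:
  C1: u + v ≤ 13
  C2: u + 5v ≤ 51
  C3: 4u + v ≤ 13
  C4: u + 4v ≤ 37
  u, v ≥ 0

At u = 1, v = 9, compute slack b - a·x for each constraint:
  C1: 13 − 10 = 3  (slack)
  C2: 51 − 46 = 5  (slack)
  C3: 13 − 13 = 0  (binding)
  C4: 37 − 37 = 0  (binding)

Optimal: u = 1, v = 9
Binding: C3, C4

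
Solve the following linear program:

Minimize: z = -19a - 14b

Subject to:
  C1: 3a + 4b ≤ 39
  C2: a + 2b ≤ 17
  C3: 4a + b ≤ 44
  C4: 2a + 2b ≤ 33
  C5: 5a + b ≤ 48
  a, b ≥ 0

Evaluate the objective at each vertex of the feasible region:
  z(0, 0) = 0
  z(9.6, 0) = -182.4
  z(9, 3) = -213  ←
  z(5, 6) = -179
  z(0, 8.5) = -119
The minimum is at a = 9, b = 3.

a = 9, b = 3, z = -213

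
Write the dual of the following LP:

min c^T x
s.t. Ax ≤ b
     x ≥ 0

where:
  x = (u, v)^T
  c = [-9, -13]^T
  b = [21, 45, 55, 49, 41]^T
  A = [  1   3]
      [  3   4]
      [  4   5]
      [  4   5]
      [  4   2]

Primal min cᵀx s.t. Ax ≤ b, x ≥ 0  →  Dual max −bᵀy s.t. Aᵀy ≥ −c, y ≥ 0.

Maximize: z = -21y1 - 45y2 - 55y3 - 49y4 - 41y5

Subject to:
  y1 + 3y2 + 4y3 + 4y4 + 4y5 ≥ 9
  3y1 + 4y2 + 5y3 + 5y4 + 2y5 ≥ 13
  y1, y2, y3, y4, y5 ≥ 0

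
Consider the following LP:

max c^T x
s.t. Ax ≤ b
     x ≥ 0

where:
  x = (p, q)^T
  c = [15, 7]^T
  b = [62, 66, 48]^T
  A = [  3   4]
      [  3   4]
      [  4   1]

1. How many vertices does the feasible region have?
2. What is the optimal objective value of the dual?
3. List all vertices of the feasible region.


1. 4
2. 206
3. (0, 0), (12, 0), (10, 8), (0, 15.5)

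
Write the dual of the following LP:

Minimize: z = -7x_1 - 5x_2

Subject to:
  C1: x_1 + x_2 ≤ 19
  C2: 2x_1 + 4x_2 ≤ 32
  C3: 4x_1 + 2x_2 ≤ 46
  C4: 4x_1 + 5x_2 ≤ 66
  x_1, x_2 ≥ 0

Primal min cᵀx s.t. Ax ≤ b, x ≥ 0  →  Dual max −bᵀy s.t. Aᵀy ≥ −c, y ≥ 0.

Maximize: z = -19y1 - 32y2 - 46y3 - 66y4

Subject to:
  y1 + 2y2 + 4y3 + 4y4 ≥ 7
  y1 + 4y2 + 2y3 + 5y4 ≥ 5
  y1, y2, y3, y4 ≥ 0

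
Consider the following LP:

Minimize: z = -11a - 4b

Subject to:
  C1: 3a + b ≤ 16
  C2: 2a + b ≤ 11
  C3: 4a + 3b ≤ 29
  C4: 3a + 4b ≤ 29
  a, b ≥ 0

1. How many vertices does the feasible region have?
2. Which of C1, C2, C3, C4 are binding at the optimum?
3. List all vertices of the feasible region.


1. 5
2. C1, C2
3. (0, 0), (5.333, 0), (5, 1), (3, 5), (0, 7.25)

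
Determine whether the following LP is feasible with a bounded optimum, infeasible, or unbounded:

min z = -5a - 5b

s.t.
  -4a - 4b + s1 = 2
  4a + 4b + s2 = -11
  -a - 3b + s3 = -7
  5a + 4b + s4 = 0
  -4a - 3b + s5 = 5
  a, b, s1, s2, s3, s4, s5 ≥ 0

Infeasible (no feasible solution exists)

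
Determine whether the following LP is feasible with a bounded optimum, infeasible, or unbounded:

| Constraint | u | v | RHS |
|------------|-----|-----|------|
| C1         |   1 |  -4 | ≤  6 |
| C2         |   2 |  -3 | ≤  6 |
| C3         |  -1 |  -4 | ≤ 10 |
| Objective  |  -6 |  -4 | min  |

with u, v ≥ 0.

Unbounded (objective can decrease without bound)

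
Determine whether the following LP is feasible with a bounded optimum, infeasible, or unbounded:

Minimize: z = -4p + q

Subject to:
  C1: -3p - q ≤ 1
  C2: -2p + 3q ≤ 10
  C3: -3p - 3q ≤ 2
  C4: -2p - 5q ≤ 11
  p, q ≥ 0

Unbounded (objective can decrease without bound)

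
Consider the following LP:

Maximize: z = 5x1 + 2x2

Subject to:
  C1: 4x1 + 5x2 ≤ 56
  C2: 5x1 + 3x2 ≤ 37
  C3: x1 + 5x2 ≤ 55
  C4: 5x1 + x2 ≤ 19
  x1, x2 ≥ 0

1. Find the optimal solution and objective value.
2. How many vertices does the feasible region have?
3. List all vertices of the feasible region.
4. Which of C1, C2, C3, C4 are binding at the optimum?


1. x1 = 2, x2 = 9, z = 28
2. 6
3. (0, 0), (3.8, 0), (2, 9), (1.308, 10.15), (0.3333, 10.93), (0, 11)
4. C2, C4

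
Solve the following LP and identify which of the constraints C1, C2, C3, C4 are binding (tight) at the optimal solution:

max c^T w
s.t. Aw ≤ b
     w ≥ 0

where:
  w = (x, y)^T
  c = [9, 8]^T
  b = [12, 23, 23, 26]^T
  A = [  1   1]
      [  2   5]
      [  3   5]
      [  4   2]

At x = 6, y = 1, compute slack b - a·x for each constraint:
  C1: 12 − 7 = 5  (slack)
  C2: 23 − 17 = 6  (slack)
  C3: 23 − 23 = 0  (binding)
  C4: 26 − 26 = 0  (binding)

Optimal: x = 6, y = 1
Binding: C3, C4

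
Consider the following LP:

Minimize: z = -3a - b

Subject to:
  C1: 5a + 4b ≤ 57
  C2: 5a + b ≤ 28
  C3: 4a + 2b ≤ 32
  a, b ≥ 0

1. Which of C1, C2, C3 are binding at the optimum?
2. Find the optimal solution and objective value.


1. C2, C3
2. a = 4, b = 8, z = -20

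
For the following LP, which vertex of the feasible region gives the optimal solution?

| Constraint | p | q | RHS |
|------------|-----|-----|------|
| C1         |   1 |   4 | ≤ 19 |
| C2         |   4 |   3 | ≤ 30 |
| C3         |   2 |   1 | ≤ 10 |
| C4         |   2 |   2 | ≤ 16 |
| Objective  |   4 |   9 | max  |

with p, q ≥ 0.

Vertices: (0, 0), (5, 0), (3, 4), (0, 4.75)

Evaluate the objective at each vertex of the feasible region:
  z(0, 0) = 0
  z(5, 0) = 20
  z(3, 4) = 48  ←
  z(0, 4.75) = 42.75
The maximum is at p = 3, q = 4.

(3, 4)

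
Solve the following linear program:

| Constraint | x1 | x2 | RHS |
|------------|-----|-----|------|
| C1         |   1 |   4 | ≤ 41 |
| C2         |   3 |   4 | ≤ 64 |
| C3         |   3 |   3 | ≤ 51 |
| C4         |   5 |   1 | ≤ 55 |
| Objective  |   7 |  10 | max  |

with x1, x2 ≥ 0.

Evaluate the objective at each vertex of the feasible region:
  z(0, 0) = 0
  z(11, 0) = 77
  z(9.5, 7.5) = 141.5
  z(9, 8) = 143  ←
  z(0, 10.25) = 102.5
The maximum is at x1 = 9, x2 = 8.

x1 = 9, x2 = 8, z = 143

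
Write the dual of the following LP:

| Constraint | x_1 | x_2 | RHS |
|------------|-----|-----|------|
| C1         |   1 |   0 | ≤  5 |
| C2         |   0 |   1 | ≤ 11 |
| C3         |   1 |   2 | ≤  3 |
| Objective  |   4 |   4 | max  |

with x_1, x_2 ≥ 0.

Primal max cᵀx s.t. Ax ≤ b, x ≥ 0  →  Dual min bᵀy s.t. Aᵀy ≥ c, y ≥ 0.

Minimize: z = 5y1 + 11y2 + 3y3

Subject to:
  y1 + y3 ≥ 4
  y2 + 2y3 ≥ 4
  y1, y2, y3 ≥ 0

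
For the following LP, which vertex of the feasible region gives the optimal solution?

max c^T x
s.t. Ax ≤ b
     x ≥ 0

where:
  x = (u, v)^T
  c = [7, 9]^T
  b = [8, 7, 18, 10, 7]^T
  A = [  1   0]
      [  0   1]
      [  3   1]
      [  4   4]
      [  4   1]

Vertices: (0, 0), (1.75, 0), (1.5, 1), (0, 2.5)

Evaluate the objective at each vertex of the feasible region:
  z(0, 0) = 0
  z(1.75, 0) = 12.25
  z(1.5, 1) = 19.5
  z(0, 2.5) = 22.5  ←
The maximum is at u = 0, v = 2.5.

(0, 2.5)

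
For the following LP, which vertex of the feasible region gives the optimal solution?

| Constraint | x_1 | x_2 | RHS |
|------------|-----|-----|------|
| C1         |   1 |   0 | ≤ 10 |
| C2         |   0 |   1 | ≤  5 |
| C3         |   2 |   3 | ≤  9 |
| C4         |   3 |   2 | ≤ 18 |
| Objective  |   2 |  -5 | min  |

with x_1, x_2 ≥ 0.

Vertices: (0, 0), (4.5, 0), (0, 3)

Evaluate the objective at each vertex of the feasible region:
  z(0, 0) = 0
  z(4.5, 0) = 9
  z(0, 3) = -15  ←
The minimum is at x_1 = 0, x_2 = 3.

(0, 3)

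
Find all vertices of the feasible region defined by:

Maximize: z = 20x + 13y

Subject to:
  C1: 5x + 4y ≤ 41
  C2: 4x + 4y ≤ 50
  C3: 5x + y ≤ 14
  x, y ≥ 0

(0, 0), (2.8, 0), (1, 9), (0, 10.25)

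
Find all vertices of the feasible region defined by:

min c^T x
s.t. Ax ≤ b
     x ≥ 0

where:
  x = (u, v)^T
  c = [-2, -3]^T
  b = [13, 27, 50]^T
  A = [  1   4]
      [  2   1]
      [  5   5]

(0, 0), (10, 0), (9, 1), (0, 3.25)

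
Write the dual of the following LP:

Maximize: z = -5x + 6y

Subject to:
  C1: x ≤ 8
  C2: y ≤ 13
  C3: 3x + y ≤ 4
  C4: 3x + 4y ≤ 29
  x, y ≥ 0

Primal max cᵀx s.t. Ax ≤ b, x ≥ 0  →  Dual min bᵀy s.t. Aᵀy ≥ c, y ≥ 0.

Minimize: z = 8y1 + 13y2 + 4y3 + 29y4

Subject to:
  y1 + 3y3 + 3y4 ≥ -5
  y2 + y3 + 4y4 ≥ 6
  y1, y2, y3, y4 ≥ 0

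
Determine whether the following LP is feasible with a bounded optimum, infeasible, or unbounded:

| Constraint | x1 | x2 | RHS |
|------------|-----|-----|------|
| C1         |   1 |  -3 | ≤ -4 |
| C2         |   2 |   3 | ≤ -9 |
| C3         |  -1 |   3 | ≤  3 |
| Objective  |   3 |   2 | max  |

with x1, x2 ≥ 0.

Infeasible (no feasible solution exists)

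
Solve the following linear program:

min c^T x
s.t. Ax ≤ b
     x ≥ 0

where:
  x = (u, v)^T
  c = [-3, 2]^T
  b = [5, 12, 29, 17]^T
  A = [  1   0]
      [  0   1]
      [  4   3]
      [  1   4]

Evaluate the objective at each vertex of the feasible region:
  z(0, 0) = 0
  z(5, 0) = -15  ←
  z(5, 3) = -9
  z(0, 4.25) = 8.5
The minimum is at u = 5, v = 0.

u = 5, v = 0, z = -15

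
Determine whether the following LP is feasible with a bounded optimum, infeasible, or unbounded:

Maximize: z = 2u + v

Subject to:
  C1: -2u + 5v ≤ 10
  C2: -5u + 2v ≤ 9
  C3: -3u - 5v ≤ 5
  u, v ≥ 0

Unbounded (objective can increase without bound)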